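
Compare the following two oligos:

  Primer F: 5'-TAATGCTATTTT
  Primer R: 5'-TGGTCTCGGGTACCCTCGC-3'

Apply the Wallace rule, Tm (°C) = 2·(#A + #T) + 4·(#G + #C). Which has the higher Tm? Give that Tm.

Primer R, 64°C

Primer F: A+T=10, G+C=2 → Tm = 2(10)+4(2) = 28°C
Primer R: A+T=6, G+C=13 → Tm = 2(6)+4(13) = 64°C
28°C vs 64°C → primer R is higher.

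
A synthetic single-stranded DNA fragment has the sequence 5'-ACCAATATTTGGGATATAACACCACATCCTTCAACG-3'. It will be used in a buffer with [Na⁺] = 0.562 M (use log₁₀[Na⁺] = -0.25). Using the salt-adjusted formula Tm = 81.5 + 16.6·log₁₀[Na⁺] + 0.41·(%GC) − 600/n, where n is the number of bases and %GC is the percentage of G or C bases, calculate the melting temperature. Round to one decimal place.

Length n = 36. A=13, C=10, T=9, G=4
G+C = 14, so %GC = 14/36 × 100 = 38.889%
Salt term: 16.6 × (-0.25) = -4.15
GC term: 0.41 × 38.889 = 15.944; length term: −600/36 = −16.667
Tm = 81.5 + (-4.15) + 15.944 − 16.667 = 76.627 → 76.6°C

76.6°C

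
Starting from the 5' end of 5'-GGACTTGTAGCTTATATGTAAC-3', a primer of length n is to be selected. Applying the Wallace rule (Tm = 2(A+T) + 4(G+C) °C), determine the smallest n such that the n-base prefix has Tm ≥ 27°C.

First 9 bases: GGACTTGTA → Tm = 26°C (< 27°C)
First 10 bases: GGACTTGTAG → Tm = 30°C (≥ 27°C)
Each additional base adds 2°C (A/T) or 4°C (G/C), so Tm is non-decreasing in n; n = 10 is the first length to reach 27°C.

n = 10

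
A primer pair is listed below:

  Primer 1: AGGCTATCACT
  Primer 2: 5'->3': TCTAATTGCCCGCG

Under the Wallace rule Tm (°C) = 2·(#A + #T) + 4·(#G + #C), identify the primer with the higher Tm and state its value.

Primer 1: A+T=6, G+C=5 → Tm = 2(6)+4(5) = 32°C
Primer 2: A+T=6, G+C=8 → Tm = 2(6)+4(8) = 44°C
32°C vs 44°C → primer 2 is higher.

Primer 2, 44°C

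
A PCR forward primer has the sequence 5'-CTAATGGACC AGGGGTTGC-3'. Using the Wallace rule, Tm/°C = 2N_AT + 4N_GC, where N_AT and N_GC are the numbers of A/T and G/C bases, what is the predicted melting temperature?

60°C

Scanning the sequence gives C=4, G=7, T=4, A=4.
A+T = 8, G+C = 11
Tm = 2×8 + 4×11 = 60°C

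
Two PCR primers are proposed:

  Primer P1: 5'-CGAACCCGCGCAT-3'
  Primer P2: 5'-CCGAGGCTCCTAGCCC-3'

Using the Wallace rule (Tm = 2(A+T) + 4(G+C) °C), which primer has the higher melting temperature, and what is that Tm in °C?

Primer P2, 56°C

Primer P1: A+T=4, G+C=9 → Tm = 2(4)+4(9) = 44°C
Primer P2: A+T=4, G+C=12 → Tm = 2(4)+4(12) = 56°C
44°C vs 56°C → primer P2 is higher.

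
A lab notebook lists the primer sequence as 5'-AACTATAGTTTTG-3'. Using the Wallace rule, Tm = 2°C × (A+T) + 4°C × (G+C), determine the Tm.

32°C

C=1, G=2, A=4, T=6
AT pairs contribute 10, GC pairs contribute 3.
Tm = 2(10) + 4(3) = 20 + 12 = 32°C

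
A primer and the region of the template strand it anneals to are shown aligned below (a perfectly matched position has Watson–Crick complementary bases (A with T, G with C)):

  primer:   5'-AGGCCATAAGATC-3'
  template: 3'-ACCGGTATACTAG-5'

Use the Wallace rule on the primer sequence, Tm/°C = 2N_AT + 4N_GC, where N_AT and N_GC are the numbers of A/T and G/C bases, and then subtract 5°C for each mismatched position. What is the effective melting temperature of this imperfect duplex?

28°C

Primer base counts: A=5, T=2, G=3, C=3 → A+T=7, G+C=6
Perfect-match Tm = 2(7) + 4(6) = 14 + 24 = 38°C
Mismatches (positions where the bases are not complementary): 2 (at positions 1, 9)
Effective Tm = 38 − 2×5 = 38 − 10 = 28°C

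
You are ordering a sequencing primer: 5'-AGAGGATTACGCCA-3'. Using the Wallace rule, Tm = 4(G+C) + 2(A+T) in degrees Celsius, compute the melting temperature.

42°C

Counting bases: C=3, G=4, T=2, A=5
So N_AT = 7 and N_GC = 7.
Tm = 2×7 + 4×7 = 42°C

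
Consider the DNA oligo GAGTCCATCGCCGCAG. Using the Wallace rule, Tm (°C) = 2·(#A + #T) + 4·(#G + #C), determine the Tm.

G=5, A=3, T=2, C=6
A+T = 5, G+C = 11
Tm = 2(5) + 4(11) = 10 + 44 = 54°C

54°C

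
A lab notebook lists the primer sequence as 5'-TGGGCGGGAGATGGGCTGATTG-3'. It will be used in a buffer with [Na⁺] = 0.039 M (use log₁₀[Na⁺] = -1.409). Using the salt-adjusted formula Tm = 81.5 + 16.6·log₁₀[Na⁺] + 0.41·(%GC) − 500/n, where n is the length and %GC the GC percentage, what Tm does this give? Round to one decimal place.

61.5°C

Length n = 22. Scanning the sequence gives A=3, C=2, G=12, T=5.
G+C = 14, so %GC = 14/22 × 100 = 63.636%
Salt term: 16.6 × (-1.409) = -23.389
GC term: 0.41 × 63.636 = 26.091; length term: −500/22 = −22.727
Tm = 81.5 + (-23.389) + 26.091 − 22.727 = 61.475 → 61.5°C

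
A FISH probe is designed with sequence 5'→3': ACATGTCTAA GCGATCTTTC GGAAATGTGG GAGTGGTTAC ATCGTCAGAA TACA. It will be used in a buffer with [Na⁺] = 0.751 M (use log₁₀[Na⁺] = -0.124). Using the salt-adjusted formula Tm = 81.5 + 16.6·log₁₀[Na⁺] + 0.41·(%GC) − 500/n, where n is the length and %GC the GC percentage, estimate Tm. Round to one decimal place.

Length n = 54. Scanning the sequence gives C=9, G=14, T=15, A=16.
G+C = 23, so %GC = 23/54 × 100 = 42.593%
Salt term: 16.6 × (-0.124) = -2.058
GC term: 0.41 × 42.593 = 17.463; length term: −500/54 = −9.259
Tm = 81.5 + (-2.058) + 17.463 − 9.259 = 87.646 → 87.6°C

87.6°C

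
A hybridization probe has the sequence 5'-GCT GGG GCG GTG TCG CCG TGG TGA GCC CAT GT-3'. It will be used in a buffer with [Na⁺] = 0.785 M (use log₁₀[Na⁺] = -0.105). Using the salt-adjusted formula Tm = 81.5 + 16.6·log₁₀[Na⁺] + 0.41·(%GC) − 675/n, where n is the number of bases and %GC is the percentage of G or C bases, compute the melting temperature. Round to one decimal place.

88.1°C

Length n = 32. Base counts: C=8, G=15, T=7, A=2
G+C = 23, so %GC = 23/32 × 100 = 71.875%
Salt term: 16.6 × (-0.105) = -1.743
GC term: 0.41 × 71.875 = 29.469; length term: −675/32 = −21.094
Tm = 81.5 + (-1.743) + 29.469 − 21.094 = 88.132 → 88.1°C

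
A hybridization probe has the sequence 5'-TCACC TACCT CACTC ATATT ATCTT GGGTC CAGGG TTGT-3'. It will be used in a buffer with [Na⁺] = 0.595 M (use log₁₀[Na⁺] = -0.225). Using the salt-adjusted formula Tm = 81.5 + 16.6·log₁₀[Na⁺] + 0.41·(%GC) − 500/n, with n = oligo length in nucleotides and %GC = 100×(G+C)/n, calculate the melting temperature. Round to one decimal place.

83.9°C

Length n = 39. Base counts: C=11, A=7, G=7, T=14
G+C = 18, so %GC = 18/39 × 100 = 46.154%
Salt term: 16.6 × (-0.225) = -3.735
GC term: 0.41 × 46.154 = 18.923; length term: −500/39 = −12.821
Tm = 81.5 + (-3.735) + 18.923 − 12.821 = 83.867 → 83.9°C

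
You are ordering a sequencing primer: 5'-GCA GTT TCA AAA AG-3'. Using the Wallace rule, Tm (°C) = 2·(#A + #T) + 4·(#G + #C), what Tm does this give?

Counting bases: G=3, C=2, T=3, A=6
A+T = 9, G+C = 5
Tm = 2×9 + 4×5 = 38°C

38°C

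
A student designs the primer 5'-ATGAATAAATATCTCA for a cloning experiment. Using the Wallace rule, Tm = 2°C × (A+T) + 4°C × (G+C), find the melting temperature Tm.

Counting bases: C=2, G=1, A=8, T=5
A+T = 13, G+C = 3
Tm = 2×13 + 4×3 = 38°C

38°C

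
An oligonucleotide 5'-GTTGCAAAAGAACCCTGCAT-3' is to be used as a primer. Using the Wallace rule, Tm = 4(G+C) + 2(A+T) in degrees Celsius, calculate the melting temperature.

58°C

Counting bases: T=4, C=5, A=7, G=4
AT pairs contribute 11, GC pairs contribute 9.
Tm = 2×11 + 4×9 = 58°C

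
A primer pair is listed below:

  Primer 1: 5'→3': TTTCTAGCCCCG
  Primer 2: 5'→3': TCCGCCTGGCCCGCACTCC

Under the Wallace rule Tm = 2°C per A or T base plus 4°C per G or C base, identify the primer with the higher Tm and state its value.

Primer 1: A+T=5, G+C=7 → Tm = 2(5)+4(7) = 38°C
Primer 2: A+T=4, G+C=15 → Tm = 2(4)+4(15) = 68°C
38°C vs 68°C → primer 2 is higher.

Primer 2, 68°C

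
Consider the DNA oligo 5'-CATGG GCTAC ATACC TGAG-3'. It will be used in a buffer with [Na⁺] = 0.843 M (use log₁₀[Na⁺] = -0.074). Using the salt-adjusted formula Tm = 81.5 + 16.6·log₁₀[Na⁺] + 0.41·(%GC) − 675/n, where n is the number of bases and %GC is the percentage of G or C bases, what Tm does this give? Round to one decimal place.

Length n = 19. Scanning the sequence gives G=5, A=5, C=5, T=4.
G+C = 10, so %GC = 10/19 × 100 = 52.632%
Salt term: 16.6 × (-0.074) = -1.228
GC term: 0.41 × 52.632 = 21.579; length term: −675/19 = −35.526
Tm = 81.5 + (-1.228) + 21.579 − 35.526 = 66.325 → 66.3°C

66.3°C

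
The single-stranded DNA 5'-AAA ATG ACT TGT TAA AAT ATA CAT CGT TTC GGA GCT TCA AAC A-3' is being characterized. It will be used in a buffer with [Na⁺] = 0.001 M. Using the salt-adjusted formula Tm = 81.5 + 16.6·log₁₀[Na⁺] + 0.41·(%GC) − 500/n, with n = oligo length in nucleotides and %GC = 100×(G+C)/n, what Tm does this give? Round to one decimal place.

Length n = 43. C=7, T=13, G=6, A=17
G+C = 13, so %GC = 13/43 × 100 = 30.233%
Salt term: 16.6 × (-3) = -49.8
GC term: 0.41 × 30.233 = 12.396; length term: −500/43 = −11.628
Tm = 81.5 + (-49.8) + 12.396 − 11.628 = 32.468 → 32.5°C

32.5°C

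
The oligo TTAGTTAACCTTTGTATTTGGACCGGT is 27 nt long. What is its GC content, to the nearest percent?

37%

Scanning the sequence gives G=6, A=5, C=4, T=12.
G+C = 6 + 4 = 10 out of 27 bases
%GC = 10/27 × 100 = 37.04% ≈ 37%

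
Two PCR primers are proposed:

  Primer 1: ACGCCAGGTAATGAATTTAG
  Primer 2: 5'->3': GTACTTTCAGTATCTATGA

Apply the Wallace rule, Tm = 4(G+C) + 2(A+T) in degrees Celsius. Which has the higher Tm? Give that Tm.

Primer 1, 56°C

Primer 1: A+T=12, G+C=8 → Tm = 2(12)+4(8) = 56°C
Primer 2: A+T=13, G+C=6 → Tm = 2(13)+4(6) = 50°C
56°C vs 50°C → primer 1 is higher.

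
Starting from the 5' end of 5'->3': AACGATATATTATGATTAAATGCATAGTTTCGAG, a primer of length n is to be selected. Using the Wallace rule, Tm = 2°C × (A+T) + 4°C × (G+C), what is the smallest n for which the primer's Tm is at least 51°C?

n = 22

First 21 bases: AACGATATATTATGATTAAAT → Tm = 48°C (< 51°C)
First 22 bases: AACGATATATTATGATTAAATG → Tm = 52°C (≥ 51°C)
Since every base adds ≥2°C, Tm only increases with n, so the threshold is first crossed at n = 22.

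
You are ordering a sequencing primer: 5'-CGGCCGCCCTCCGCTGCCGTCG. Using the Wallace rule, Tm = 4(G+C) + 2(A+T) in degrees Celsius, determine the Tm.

Scanning the sequence gives C=12, A=0, G=7, T=3.
So N_AT = 3 and N_GC = 19.
Tm = 4·19 + 2·3 = 76 + 6 = 82°C

82°C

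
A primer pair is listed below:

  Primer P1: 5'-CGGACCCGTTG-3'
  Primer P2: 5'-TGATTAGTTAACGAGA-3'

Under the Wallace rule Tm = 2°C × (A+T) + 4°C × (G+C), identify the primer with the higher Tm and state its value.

Primer P2, 42°C

Primer P1: A+T=3, G+C=8 → Tm = 2(3)+4(8) = 38°C
Primer P2: A+T=11, G+C=5 → Tm = 2(11)+4(5) = 42°C
38°C vs 42°C → primer P2 is higher.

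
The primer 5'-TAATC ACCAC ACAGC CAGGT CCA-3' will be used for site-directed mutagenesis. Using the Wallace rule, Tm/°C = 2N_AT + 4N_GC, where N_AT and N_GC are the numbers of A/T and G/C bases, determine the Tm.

Counting bases: A=8, T=3, G=3, C=9
AT pairs contribute 11, GC pairs contribute 12.
Tm = 4·12 + 2·11 = 48 + 22 = 70°C

70°C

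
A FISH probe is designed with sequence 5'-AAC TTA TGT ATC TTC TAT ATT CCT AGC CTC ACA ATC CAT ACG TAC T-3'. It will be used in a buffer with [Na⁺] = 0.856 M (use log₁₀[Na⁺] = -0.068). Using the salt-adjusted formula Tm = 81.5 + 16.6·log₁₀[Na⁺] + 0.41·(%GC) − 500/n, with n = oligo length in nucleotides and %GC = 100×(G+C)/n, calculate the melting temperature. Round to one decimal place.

83.8°C

Length n = 46. Counting bases: G=3, T=17, A=13, C=13
G+C = 16, so %GC = 16/46 × 100 = 34.783%
Salt term: 16.6 × (-0.068) = -1.129
GC term: 0.41 × 34.783 = 14.261; length term: −500/46 = −10.87
Tm = 81.5 + (-1.129) + 14.261 − 10.87 = 83.762 → 83.8°C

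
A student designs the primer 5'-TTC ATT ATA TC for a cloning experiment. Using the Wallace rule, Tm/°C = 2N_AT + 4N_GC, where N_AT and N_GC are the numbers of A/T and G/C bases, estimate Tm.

26°C

T=6, C=2, A=3, G=0
A+T = 9, G+C = 2
Tm = 2×9 + 4×2 = 26°C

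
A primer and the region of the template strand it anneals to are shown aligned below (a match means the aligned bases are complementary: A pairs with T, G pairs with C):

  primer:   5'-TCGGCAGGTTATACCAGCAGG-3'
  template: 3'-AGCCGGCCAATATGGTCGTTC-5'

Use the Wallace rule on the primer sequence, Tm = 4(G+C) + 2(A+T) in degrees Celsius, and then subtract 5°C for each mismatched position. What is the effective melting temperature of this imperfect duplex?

56°C

Primer base counts: A=5, T=4, G=7, C=5 → A+T=9, G+C=12
Perfect-match Tm = 2(9) + 4(12) = 18 + 48 = 66°C
Mismatches (positions where the bases are not complementary): 2 (at positions 6, 20)
Effective Tm = 66 − 2×5 = 66 − 10 = 56°C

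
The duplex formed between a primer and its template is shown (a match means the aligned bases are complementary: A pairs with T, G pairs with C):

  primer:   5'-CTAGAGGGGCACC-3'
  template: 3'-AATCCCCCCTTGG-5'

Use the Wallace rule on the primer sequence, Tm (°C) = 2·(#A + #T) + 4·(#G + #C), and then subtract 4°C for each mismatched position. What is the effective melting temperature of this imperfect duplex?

32°C

Primer base counts: A=3, T=1, G=5, C=4 → A+T=4, G+C=9
Perfect-match Tm = 2(4) + 4(9) = 8 + 36 = 44°C
Mismatches (positions where the bases are not complementary): 3 (at positions 1, 5, 10)
Effective Tm = 44 − 3×4 = 44 − 12 = 32°C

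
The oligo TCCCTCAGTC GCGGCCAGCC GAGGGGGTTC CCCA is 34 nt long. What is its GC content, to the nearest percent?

74%

Scanning the sequence gives G=11, A=4, C=14, T=5.
G+C = 11 + 14 = 25 out of 34 bases
%GC = 25/34 × 100 = 73.53% ≈ 74%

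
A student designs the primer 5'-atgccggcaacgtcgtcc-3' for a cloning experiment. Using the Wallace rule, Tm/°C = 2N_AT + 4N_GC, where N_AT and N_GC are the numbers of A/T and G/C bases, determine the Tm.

60°C

Base counts: A=3, T=3, G=5, C=7
AT pairs contribute 6, GC pairs contribute 12.
Tm = 2×6 + 4×12 = 60°C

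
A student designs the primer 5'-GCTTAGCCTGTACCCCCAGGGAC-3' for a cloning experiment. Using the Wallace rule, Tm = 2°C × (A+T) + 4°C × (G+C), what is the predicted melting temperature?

76°C

Scanning the sequence gives A=4, G=6, T=4, C=9.
A+T = 8, G+C = 15
Tm = 4·15 + 2·8 = 60 + 16 = 76°C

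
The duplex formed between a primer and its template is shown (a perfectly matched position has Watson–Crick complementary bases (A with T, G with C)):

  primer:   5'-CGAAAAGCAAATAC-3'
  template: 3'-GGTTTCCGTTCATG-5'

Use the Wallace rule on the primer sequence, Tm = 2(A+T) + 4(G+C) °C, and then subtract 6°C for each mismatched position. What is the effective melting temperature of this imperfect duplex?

20°C

Primer base counts: A=8, T=1, G=2, C=3 → A+T=9, G+C=5
Perfect-match Tm = 2(9) + 4(5) = 18 + 20 = 38°C
Mismatches (positions where the bases are not complementary): 3 (at positions 2, 6, 11)
Effective Tm = 38 − 3×6 = 38 − 18 = 20°C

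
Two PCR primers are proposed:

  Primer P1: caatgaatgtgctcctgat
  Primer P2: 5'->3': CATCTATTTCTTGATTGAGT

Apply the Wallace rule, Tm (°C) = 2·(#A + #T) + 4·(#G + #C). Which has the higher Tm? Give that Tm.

Primer P1: A+T=11, G+C=8 → Tm = 2(11)+4(8) = 54°C
Primer P2: A+T=14, G+C=6 → Tm = 2(14)+4(6) = 52°C
54°C vs 52°C → primer P1 is higher.

Primer P1, 54°C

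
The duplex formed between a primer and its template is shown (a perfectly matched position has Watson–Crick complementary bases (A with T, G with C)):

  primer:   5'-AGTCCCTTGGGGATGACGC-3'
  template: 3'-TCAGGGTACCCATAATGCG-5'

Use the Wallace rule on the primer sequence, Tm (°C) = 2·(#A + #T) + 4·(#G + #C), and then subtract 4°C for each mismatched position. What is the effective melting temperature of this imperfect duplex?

50°C

Primer base counts: A=3, T=4, G=7, C=5 → A+T=7, G+C=12
Perfect-match Tm = 2(7) + 4(12) = 14 + 48 = 62°C
Mismatches (positions where the bases are not complementary): 3 (at positions 7, 12, 15)
Effective Tm = 62 − 3×4 = 62 − 12 = 50°C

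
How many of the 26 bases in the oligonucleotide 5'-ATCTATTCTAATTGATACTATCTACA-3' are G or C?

Counting bases: A=9, T=11, C=5, G=1
G+C = 1 + 5 = 6

6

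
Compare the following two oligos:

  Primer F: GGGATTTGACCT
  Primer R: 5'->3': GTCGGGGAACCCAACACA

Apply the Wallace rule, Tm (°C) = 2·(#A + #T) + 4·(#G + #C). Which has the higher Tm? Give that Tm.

Primer F: A+T=6, G+C=6 → Tm = 2(6)+4(6) = 36°C
Primer R: A+T=7, G+C=11 → Tm = 2(7)+4(11) = 58°C
36°C vs 58°C → primer R is higher.

Primer R, 58°C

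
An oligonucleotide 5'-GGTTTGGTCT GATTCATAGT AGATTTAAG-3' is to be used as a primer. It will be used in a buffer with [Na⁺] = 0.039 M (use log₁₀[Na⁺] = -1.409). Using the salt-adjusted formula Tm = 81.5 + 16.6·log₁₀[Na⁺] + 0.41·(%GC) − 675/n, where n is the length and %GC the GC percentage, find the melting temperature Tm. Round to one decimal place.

49.0°C

Length n = 29. G=8, A=7, C=2, T=12
G+C = 10, so %GC = 10/29 × 100 = 34.483%
Salt term: 16.6 × (-1.409) = -23.389
GC term: 0.41 × 34.483 = 14.138; length term: −675/29 = −23.276
Tm = 81.5 + (-23.389) + 14.138 − 23.276 = 48.973 → 49.0°C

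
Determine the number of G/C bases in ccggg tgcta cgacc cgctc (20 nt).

15

Base counts: T=3, C=9, G=6, A=2
G+C = 6 + 9 = 15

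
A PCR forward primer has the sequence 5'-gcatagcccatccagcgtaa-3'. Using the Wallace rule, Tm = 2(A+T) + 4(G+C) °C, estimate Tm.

62°C

T=3, A=6, G=4, C=7
A+T = 9, G+C = 11
Tm = 2×9 + 4×11 = 62°C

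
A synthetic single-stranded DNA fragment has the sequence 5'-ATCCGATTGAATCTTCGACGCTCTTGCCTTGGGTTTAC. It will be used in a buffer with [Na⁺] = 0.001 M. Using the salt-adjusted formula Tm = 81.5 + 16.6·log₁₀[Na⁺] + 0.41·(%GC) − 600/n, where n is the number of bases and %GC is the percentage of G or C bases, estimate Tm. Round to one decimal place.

35.3°C

Length n = 38. Scanning the sequence gives A=6, G=8, T=14, C=10.
G+C = 18, so %GC = 18/38 × 100 = 47.368%
Salt term: 16.6 × (-3) = -49.8
GC term: 0.41 × 47.368 = 19.421; length term: −600/38 = −15.789
Tm = 81.5 + (-49.8) + 19.421 − 15.789 = 35.332 → 35.3°C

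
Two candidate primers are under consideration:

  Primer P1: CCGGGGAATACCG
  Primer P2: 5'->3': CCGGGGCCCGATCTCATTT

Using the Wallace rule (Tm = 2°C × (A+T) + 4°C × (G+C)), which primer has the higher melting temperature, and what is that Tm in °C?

Primer P1: A+T=4, G+C=9 → Tm = 2(4)+4(9) = 44°C
Primer P2: A+T=7, G+C=12 → Tm = 2(7)+4(12) = 62°C
44°C vs 62°C → primer P2 is higher.

Primer P2, 62°C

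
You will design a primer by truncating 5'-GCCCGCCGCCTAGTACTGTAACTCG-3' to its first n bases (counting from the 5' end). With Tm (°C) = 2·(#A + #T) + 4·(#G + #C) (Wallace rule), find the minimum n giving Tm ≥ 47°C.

n = 13

First 12 bases: GCCCGCCGCCTA → Tm = 44°C (< 47°C)
First 13 bases: GCCCGCCGCCTAG → Tm = 48°C (≥ 47°C)
Each additional base adds 2°C (A/T) or 4°C (G/C), so Tm is non-decreasing in n; n = 13 is the first length to reach 47°C.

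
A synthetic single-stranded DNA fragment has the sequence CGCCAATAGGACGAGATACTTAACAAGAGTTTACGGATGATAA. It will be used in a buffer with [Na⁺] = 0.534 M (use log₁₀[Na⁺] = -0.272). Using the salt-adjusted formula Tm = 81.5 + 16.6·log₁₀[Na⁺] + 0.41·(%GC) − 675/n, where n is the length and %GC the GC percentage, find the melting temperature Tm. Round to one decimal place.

Length n = 43. T=9, A=17, C=7, G=10
G+C = 17, so %GC = 17/43 × 100 = 39.535%
Salt term: 16.6 × (-0.272) = -4.515
GC term: 0.41 × 39.535 = 16.209; length term: −675/43 = −15.698
Tm = 81.5 + (-4.515) + 16.209 − 15.698 = 77.496 → 77.5°C

77.5°C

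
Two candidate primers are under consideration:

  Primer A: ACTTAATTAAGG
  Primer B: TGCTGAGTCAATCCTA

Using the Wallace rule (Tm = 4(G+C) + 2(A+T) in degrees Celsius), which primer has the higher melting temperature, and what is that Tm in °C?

Primer A: A+T=9, G+C=3 → Tm = 2(9)+4(3) = 30°C
Primer B: A+T=9, G+C=7 → Tm = 2(9)+4(7) = 46°C
30°C vs 46°C → primer B is higher.

Primer B, 46°C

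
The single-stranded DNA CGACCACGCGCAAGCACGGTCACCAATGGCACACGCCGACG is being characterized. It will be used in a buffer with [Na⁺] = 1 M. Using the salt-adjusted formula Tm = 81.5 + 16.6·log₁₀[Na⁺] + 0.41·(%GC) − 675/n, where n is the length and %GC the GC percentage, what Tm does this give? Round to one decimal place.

Length n = 41. T=2, G=11, A=11, C=17
G+C = 28, so %GC = 28/41 × 100 = 68.293%
Salt term: 16.6 × (0) = 0
GC term: 0.41 × 68.293 = 28; length term: −675/41 = −16.463
Tm = 81.5 + (0) + 28 − 16.463 = 93.037 → 93.0°C

93.0°C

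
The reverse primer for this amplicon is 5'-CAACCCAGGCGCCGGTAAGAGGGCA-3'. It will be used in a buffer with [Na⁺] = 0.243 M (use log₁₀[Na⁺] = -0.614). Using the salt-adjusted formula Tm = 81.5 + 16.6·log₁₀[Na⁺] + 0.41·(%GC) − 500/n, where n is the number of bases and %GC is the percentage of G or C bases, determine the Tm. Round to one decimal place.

79.2°C

Length n = 25. Counting bases: T=1, G=9, C=8, A=7
G+C = 17, so %GC = 17/25 × 100 = 68%
Salt term: 16.6 × (-0.614) = -10.192
GC term: 0.41 × 68 = 27.88; length term: −500/25 = −20
Tm = 81.5 + (-10.192) + 27.88 − 20 = 79.188 → 79.2°C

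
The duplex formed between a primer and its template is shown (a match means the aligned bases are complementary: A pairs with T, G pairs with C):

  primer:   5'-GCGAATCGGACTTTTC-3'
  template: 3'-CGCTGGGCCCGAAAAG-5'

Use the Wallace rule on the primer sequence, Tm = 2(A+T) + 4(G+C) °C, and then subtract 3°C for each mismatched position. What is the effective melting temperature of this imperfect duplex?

Primer base counts: A=3, T=5, G=4, C=4 → A+T=8, G+C=8
Perfect-match Tm = 2(8) + 4(8) = 16 + 32 = 48°C
Mismatches (positions where the bases are not complementary): 3 (at positions 5, 6, 10)
Effective Tm = 48 − 3×3 = 48 − 9 = 39°C

39°C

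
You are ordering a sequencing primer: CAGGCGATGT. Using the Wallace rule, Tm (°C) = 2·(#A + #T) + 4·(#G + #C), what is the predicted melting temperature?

Scanning the sequence gives C=2, T=2, G=4, A=2.
So N_AT = 4 and N_GC = 6.
Tm = 4·6 + 2·4 = 24 + 8 = 32°C

32°C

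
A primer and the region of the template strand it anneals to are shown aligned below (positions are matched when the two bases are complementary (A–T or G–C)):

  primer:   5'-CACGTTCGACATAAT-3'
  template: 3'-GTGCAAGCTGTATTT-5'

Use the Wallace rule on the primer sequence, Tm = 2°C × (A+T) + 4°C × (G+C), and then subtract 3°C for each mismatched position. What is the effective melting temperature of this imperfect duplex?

Primer base counts: A=5, T=4, G=2, C=4 → A+T=9, G+C=6
Perfect-match Tm = 2(9) + 4(6) = 18 + 24 = 42°C
Mismatches (positions where the bases are not complementary): 1 (at position 15)
Effective Tm = 42 − 1×3 = 42 − 3 = 39°C

39°C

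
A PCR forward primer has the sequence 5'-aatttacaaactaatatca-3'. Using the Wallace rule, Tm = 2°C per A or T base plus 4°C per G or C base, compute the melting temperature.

Scanning the sequence gives C=3, T=6, A=10, G=0.
AT pairs contribute 16, GC pairs contribute 3.
Tm = 2×16 + 4×3 = 44°C

44°C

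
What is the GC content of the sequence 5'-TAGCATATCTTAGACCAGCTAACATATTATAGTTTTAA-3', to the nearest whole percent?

C=6, T=14, G=4, A=14
G+C = 4 + 6 = 10 out of 38 bases
%GC = 10/38 × 100 = 26.32% ≈ 26%

26%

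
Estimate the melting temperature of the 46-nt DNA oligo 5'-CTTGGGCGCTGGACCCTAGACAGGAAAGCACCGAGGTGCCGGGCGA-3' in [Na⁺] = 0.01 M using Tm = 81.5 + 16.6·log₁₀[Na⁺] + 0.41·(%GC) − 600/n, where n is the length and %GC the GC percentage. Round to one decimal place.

62.9°C

Length n = 46. Scanning the sequence gives G=18, C=13, A=10, T=5.
G+C = 31, so %GC = 31/46 × 100 = 67.391%
Salt term: 16.6 × (-2) = -33.2
GC term: 0.41 × 67.391 = 27.63; length term: −600/46 = −13.043
Tm = 81.5 + (-33.2) + 27.63 − 13.043 = 62.887 → 62.9°C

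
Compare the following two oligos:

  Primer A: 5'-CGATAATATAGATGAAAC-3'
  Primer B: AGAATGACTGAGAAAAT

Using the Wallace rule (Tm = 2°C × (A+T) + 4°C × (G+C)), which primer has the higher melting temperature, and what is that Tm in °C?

Primer A: A+T=13, G+C=5 → Tm = 2(13)+4(5) = 46°C
Primer B: A+T=12, G+C=5 → Tm = 2(12)+4(5) = 44°C
46°C vs 44°C → primer A is higher.

Primer A, 46°C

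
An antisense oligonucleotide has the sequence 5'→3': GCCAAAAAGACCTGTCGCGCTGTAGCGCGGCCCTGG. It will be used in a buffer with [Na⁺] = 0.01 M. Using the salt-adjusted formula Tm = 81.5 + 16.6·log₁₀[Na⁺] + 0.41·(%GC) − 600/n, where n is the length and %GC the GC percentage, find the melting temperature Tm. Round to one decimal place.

59.0°C

Length n = 36. Counting bases: A=7, C=12, T=5, G=12
G+C = 24, so %GC = 24/36 × 100 = 66.667%
Salt term: 16.6 × (-2) = -33.2
GC term: 0.41 × 66.667 = 27.333; length term: −600/36 = −16.667
Tm = 81.5 + (-33.2) + 27.333 − 16.667 = 58.966 → 59.0°C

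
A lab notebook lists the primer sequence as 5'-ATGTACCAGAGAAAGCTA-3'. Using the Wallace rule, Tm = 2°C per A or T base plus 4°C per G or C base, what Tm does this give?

50°C

Scanning the sequence gives A=8, G=4, C=3, T=3.
A+T = 11, G+C = 7
Tm = 2×11 + 4×7 = 50°C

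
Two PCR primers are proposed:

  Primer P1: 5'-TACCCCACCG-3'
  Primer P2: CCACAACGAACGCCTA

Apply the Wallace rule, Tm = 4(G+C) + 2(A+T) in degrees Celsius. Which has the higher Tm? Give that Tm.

Primer P1: A+T=3, G+C=7 → Tm = 2(3)+4(7) = 34°C
Primer P2: A+T=7, G+C=9 → Tm = 2(7)+4(9) = 50°C
34°C vs 50°C → primer P2 is higher.

Primer P2, 50°C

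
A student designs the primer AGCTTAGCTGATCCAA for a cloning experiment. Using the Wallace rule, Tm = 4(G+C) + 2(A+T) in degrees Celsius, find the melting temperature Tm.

Base counts: C=4, A=5, T=4, G=3
So N_AT = 9 and N_GC = 7.
Tm = 2×9 + 4×7 = 46°C

46°C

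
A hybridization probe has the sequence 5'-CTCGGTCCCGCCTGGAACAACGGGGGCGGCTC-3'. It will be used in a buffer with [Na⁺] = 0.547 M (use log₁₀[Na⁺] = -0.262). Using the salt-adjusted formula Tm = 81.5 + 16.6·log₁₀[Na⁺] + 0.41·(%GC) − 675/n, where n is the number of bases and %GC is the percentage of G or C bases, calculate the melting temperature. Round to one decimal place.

Length n = 32. G=12, T=4, C=12, A=4
G+C = 24, so %GC = 24/32 × 100 = 75%
Salt term: 16.6 × (-0.262) = -4.349
GC term: 0.41 × 75 = 30.75; length term: −675/32 = −21.094
Tm = 81.5 + (-4.349) + 30.75 − 21.094 = 86.807 → 86.8°C

86.8°C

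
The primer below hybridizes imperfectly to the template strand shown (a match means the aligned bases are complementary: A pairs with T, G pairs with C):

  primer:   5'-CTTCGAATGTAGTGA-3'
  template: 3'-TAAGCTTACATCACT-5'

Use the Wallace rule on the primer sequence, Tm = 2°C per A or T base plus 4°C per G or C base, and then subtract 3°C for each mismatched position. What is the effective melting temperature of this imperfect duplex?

Primer base counts: A=4, T=5, G=4, C=2 → A+T=9, G+C=6
Perfect-match Tm = 2(9) + 4(6) = 18 + 24 = 42°C
Mismatches (positions where the bases are not complementary): 1 (at position 1)
Effective Tm = 42 − 1×3 = 42 − 3 = 39°C

39°C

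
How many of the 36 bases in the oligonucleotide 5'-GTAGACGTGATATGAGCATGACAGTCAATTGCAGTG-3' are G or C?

16

Base counts: A=11, G=11, T=9, C=5
Total G or C: 11 + 5 = 16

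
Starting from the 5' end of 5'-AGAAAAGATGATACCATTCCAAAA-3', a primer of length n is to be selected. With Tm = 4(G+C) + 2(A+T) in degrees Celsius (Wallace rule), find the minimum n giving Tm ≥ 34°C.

n = 14

First 13 bases: AGAAAAGATGATA → Tm = 32°C (< 34°C)
First 14 bases: AGAAAAGATGATAC → Tm = 36°C (≥ 34°C)
Since every base adds ≥2°C, Tm only increases with n, so the threshold is first crossed at n = 14.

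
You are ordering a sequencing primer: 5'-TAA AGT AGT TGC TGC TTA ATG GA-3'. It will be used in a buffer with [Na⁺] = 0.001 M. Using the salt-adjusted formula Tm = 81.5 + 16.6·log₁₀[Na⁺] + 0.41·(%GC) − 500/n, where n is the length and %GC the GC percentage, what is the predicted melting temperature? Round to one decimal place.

24.2°C

Length n = 23. Base counts: G=6, C=2, T=8, A=7
G+C = 8, so %GC = 8/23 × 100 = 34.783%
Salt term: 16.6 × (-3) = -49.8
GC term: 0.41 × 34.783 = 14.261; length term: −500/23 = −21.739
Tm = 81.5 + (-49.8) + 14.261 − 21.739 = 24.222 → 24.2°C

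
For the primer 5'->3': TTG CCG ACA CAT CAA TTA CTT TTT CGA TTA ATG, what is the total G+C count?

G=4, C=7, A=9, T=13
G+C = 4 + 7 = 11

11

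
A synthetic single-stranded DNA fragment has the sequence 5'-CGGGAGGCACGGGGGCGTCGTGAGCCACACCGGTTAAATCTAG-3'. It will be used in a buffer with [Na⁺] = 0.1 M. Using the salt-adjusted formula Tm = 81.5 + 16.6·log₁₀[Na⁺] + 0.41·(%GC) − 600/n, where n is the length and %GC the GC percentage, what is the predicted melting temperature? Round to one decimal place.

Length n = 43. C=11, A=9, G=17, T=6
G+C = 28, so %GC = 28/43 × 100 = 65.116%
Salt term: 16.6 × (-1) = -16.6
GC term: 0.41 × 65.116 = 26.698; length term: −600/43 = −13.953
Tm = 81.5 + (-16.6) + 26.698 − 13.953 = 77.645 → 77.6°C

77.6°C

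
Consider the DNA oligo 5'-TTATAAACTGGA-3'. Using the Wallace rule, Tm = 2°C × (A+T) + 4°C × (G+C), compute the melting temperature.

A=5, T=4, G=2, C=1
So N_AT = 9 and N_GC = 3.
Tm = 4·3 + 2·9 = 12 + 18 = 30°C

30°C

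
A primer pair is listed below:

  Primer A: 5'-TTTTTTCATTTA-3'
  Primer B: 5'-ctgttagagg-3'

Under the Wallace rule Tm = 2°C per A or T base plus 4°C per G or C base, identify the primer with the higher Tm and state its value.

Primer B, 30°C

Primer A: A+T=11, G+C=1 → Tm = 2(11)+4(1) = 26°C
Primer B: A+T=5, G+C=5 → Tm = 2(5)+4(5) = 30°C
26°C vs 30°C → primer B is higher.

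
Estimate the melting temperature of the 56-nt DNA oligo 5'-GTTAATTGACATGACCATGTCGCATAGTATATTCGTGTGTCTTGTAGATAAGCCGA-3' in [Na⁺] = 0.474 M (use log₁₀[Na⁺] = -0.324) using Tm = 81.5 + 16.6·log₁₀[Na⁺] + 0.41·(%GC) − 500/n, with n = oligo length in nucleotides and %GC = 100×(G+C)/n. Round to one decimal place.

Length n = 56. Counting bases: C=9, T=19, A=15, G=13
G+C = 22, so %GC = 22/56 × 100 = 39.286%
Salt term: 16.6 × (-0.324) = -5.378
GC term: 0.41 × 39.286 = 16.107; length term: −500/56 = −8.929
Tm = 81.5 + (-5.378) + 16.107 − 8.929 = 83.3 → 83.3°C

83.3°C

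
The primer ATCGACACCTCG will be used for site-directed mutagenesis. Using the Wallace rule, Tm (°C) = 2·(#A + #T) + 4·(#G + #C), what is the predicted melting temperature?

Counting bases: C=5, A=3, T=2, G=2
AT pairs contribute 5, GC pairs contribute 7.
Tm = 4·7 + 2·5 = 28 + 10 = 38°C

38°C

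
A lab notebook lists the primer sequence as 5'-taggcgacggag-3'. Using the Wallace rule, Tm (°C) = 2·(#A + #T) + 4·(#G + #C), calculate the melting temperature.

40°C

C=2, G=6, T=1, A=3
So N_AT = 4 and N_GC = 8.
Tm = 4·8 + 2·4 = 32 + 8 = 40°C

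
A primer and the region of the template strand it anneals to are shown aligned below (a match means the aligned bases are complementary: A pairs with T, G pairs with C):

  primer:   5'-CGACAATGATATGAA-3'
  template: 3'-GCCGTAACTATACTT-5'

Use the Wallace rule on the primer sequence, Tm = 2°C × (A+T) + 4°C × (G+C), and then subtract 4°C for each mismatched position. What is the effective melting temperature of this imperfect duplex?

32°C

Primer base counts: A=7, T=3, G=3, C=2 → A+T=10, G+C=5
Perfect-match Tm = 2(10) + 4(5) = 20 + 20 = 40°C
Mismatches (positions where the bases are not complementary): 2 (at positions 3, 6)
Effective Tm = 40 − 2×4 = 40 − 8 = 32°C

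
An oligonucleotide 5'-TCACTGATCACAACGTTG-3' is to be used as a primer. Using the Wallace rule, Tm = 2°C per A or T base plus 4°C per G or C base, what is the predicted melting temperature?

52°C

Base counts: C=5, A=5, T=5, G=3
So N_AT = 10 and N_GC = 8.
Tm = 4·8 + 2·10 = 32 + 20 = 52°C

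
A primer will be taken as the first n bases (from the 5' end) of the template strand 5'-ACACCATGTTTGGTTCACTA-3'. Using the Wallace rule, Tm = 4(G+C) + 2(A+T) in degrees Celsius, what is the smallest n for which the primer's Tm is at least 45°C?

n = 16

First 15 bases: ACACCATGTTTGGTT → Tm = 42°C (< 45°C)
First 16 bases: ACACCATGTTTGGTTC → Tm = 46°C (≥ 45°C)
Since every base adds ≥2°C, Tm only increases with n, so the threshold is first crossed at n = 16.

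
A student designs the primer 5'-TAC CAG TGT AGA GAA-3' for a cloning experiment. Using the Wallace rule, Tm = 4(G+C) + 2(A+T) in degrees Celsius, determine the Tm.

42°C

Base counts: T=3, G=4, A=6, C=2
A+T = 9, G+C = 6
Tm = 2×9 + 4×6 = 42°C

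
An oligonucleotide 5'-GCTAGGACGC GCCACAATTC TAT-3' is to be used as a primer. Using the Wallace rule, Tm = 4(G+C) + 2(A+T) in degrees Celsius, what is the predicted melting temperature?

Scanning the sequence gives C=7, A=6, G=5, T=5.
So N_AT = 11 and N_GC = 12.
Tm = 2×11 + 4×12 = 70°C

70°C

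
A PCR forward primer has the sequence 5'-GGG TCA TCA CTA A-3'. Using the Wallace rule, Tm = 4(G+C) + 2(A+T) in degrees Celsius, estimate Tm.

38°C

Base counts: G=3, A=4, T=3, C=3
So N_AT = 7 and N_GC = 6.
Tm = 2(7) + 4(6) = 14 + 24 = 38°C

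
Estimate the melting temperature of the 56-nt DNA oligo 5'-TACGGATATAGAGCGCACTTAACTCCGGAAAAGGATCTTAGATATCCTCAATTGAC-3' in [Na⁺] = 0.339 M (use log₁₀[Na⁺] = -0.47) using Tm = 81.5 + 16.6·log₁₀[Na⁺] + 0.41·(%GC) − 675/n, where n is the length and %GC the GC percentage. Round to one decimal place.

Length n = 56. Scanning the sequence gives A=19, G=11, T=14, C=12.
G+C = 23, so %GC = 23/56 × 100 = 41.071%
Salt term: 16.6 × (-0.47) = -7.802
GC term: 0.41 × 41.071 = 16.839; length term: −675/56 = −12.054
Tm = 81.5 + (-7.802) + 16.839 − 12.054 = 78.483 → 78.5°C

78.5°C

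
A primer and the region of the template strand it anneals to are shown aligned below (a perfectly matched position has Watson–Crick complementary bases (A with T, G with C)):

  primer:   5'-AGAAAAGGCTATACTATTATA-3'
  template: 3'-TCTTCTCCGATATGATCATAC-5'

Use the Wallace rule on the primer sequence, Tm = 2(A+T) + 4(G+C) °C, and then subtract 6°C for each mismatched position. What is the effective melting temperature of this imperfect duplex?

Primer base counts: A=10, T=6, G=3, C=2 → A+T=16, G+C=5
Perfect-match Tm = 2(16) + 4(5) = 32 + 20 = 52°C
Mismatches (positions where the bases are not complementary): 3 (at positions 5, 17, 21)
Effective Tm = 52 − 3×6 = 52 − 18 = 34°C

34°C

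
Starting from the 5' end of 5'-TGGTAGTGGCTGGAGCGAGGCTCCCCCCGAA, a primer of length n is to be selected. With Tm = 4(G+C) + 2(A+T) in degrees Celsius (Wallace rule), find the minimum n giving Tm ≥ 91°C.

n = 27

First 26 bases: TGGTAGTGGCTGGAGCGAGGCTCCCC → Tm = 88°C (< 91°C)
First 27 bases: TGGTAGTGGCTGGAGCGAGGCTCCCCC → Tm = 92°C (≥ 91°C)
Since every base adds ≥2°C, Tm only increases with n, so the threshold is first crossed at n = 27.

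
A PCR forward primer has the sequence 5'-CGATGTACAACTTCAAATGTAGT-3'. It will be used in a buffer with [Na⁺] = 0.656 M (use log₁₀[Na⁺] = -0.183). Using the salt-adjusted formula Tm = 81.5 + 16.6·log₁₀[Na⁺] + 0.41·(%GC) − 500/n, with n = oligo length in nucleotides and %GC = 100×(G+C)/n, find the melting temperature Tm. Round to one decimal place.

71.0°C

Length n = 23. Scanning the sequence gives C=4, A=8, G=4, T=7.
G+C = 8, so %GC = 8/23 × 100 = 34.783%
Salt term: 16.6 × (-0.183) = -3.038
GC term: 0.41 × 34.783 = 14.261; length term: −500/23 = −21.739
Tm = 81.5 + (-3.038) + 14.261 − 21.739 = 70.984 → 71.0°C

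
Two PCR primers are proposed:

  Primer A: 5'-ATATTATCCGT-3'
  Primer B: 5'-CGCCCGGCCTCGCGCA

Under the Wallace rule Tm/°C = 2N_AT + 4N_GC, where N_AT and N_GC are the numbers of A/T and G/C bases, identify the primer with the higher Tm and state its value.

Primer A: A+T=8, G+C=3 → Tm = 2(8)+4(3) = 28°C
Primer B: A+T=2, G+C=14 → Tm = 2(2)+4(14) = 60°C
28°C vs 60°C → primer B is higher.

Primer B, 60°C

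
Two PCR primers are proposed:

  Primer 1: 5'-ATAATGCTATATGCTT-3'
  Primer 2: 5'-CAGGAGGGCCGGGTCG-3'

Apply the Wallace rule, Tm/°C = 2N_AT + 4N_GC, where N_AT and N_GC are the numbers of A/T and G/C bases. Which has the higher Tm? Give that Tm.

Primer 1: A+T=12, G+C=4 → Tm = 2(12)+4(4) = 40°C
Primer 2: A+T=3, G+C=13 → Tm = 2(3)+4(13) = 58°C
40°C vs 58°C → primer 2 is higher.

Primer 2, 58°C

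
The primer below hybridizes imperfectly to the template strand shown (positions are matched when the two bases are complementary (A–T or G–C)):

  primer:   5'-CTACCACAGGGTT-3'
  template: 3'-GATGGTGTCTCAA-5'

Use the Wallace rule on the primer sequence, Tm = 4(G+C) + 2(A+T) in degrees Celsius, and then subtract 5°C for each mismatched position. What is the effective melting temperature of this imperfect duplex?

Primer base counts: A=3, T=3, G=3, C=4 → A+T=6, G+C=7
Perfect-match Tm = 2(6) + 4(7) = 12 + 28 = 40°C
Mismatches (positions where the bases are not complementary): 1 (at position 10)
Effective Tm = 40 − 1×5 = 40 − 5 = 35°C

35°C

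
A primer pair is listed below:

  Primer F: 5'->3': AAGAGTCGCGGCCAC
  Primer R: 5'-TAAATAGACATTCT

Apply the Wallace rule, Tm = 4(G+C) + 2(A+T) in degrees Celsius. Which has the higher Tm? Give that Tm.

Primer F: A+T=5, G+C=10 → Tm = 2(5)+4(10) = 50°C
Primer R: A+T=11, G+C=3 → Tm = 2(11)+4(3) = 34°C
50°C vs 34°C → primer F is higher.

Primer F, 50°C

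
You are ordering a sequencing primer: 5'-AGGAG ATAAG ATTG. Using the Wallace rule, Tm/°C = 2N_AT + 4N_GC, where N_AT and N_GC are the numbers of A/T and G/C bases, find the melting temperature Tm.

38°C

Base counts: A=6, C=0, G=5, T=3
So N_AT = 9 and N_GC = 5.
Tm = 4·5 + 2·9 = 20 + 18 = 38°C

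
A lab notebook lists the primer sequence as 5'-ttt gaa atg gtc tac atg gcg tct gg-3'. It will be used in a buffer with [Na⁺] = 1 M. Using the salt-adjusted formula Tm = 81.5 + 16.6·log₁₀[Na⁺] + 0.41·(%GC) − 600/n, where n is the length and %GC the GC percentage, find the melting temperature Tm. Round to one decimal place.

Length n = 26. Counting bases: C=4, G=8, A=5, T=9
G+C = 12, so %GC = 12/26 × 100 = 46.154%
Salt term: 16.6 × (0) = 0
GC term: 0.41 × 46.154 = 18.923; length term: −600/26 = −23.077
Tm = 81.5 + (0) + 18.923 − 23.077 = 77.346 → 77.3°C

77.3°C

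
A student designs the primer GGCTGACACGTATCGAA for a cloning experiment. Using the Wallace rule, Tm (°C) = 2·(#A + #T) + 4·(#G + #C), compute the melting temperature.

Base counts: G=5, T=3, A=5, C=4
A+T = 8, G+C = 9
Tm = 2(8) + 4(9) = 16 + 36 = 52°C

52°C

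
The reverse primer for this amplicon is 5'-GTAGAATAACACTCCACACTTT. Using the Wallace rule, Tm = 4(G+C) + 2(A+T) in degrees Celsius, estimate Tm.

60°C

Scanning the sequence gives A=8, G=2, T=6, C=6.
A+T = 14, G+C = 8
Tm = 4·8 + 2·14 = 32 + 28 = 60°C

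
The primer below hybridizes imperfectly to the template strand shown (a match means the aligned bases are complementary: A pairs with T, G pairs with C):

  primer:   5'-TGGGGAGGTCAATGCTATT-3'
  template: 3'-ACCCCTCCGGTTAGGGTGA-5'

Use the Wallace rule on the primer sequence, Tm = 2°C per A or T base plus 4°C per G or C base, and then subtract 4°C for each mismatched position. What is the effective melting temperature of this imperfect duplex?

Primer base counts: A=4, T=6, G=7, C=2 → A+T=10, G+C=9
Perfect-match Tm = 2(10) + 4(9) = 20 + 36 = 56°C
Mismatches (positions where the bases are not complementary): 4 (at positions 9, 14, 16, 18)
Effective Tm = 56 − 4×4 = 56 − 16 = 40°C

40°C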